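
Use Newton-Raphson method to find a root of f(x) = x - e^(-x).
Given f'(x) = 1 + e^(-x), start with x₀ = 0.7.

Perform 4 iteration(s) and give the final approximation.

f(x) = x - e^(-x)
f'(x) = 1 + e^(-x)
x₀ = 0.7

Newton-Raphson formula: x_{n+1} = x_n - f(x_n)/f'(x_n)

Iteration 1:
  f(0.700000) = 0.203415
  f'(0.700000) = 1.496585
  x_1 = 0.700000 - 0.203415/1.496585 = 0.564081
Iteration 2:
  f(0.564081) = -0.004802
  f'(0.564081) = 1.568883
  x_2 = 0.564081 - (-0.004802)/1.568883 = 0.567142
Iteration 3:
  f(0.567142) = -0.000003
  f'(0.567142) = 1.567144
  x_3 = 0.567142 - (-0.000003)/1.567144 = 0.567143
Iteration 4:
  f(0.567143) = 0.000000
  f'(0.567143) = 1.567143
  x_4 = 0.567143 - 0.000000/1.567143 = 0.567143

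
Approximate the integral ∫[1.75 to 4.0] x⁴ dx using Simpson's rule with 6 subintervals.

f(x) = x⁴
a = 1.75, b = 4.0, n = 6
h = (b - a)/n = 0.375000

Simpson's rule: (h/3)[f(x₀) + 4f(x₁) + 2f(x₂) + ... + f(xₙ)]

x_0 = 1.7500, f(x_0) = 9.378906, coefficient = 1
x_1 = 2.1250, f(x_1) = 20.390869, coefficient = 4
x_2 = 2.5000, f(x_2) = 39.062500, coefficient = 2
x_3 = 2.8750, f(x_3) = 68.320557, coefficient = 4
x_4 = 3.2500, f(x_4) = 111.566406, coefficient = 2
x_5 = 3.6250, f(x_5) = 172.676025, coefficient = 4
x_6 = 4.0000, f(x_6) = 256.000000, coefficient = 1

I ≈ (0.375000/3) × 1612.186523 = 201.523315
Exact value: 201.517383
Error: 0.005933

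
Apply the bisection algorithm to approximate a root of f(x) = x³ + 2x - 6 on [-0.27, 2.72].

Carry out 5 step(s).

f(x) = x³ + 2x - 6
Initial interval: [-0.27, 2.72]

Iteration 1:
  c_1 = (-0.270000 + 2.720000)/2 = 1.225000
  f(c_1) = f(1.225000) = -1.711734
  f(a) × f(c) ≥ 0, new interval: [1.225000, 2.720000]
Iteration 2:
  c_2 = (1.225000 + 2.720000)/2 = 1.972500
  f(c_2) = f(1.972500) = 5.619517
  f(a) × f(c) < 0, new interval: [1.225000, 1.972500]
Iteration 3:
  c_3 = (1.225000 + 1.972500)/2 = 1.598750
  f(c_3) = f(1.598750) = 1.283907
  f(a) × f(c) < 0, new interval: [1.225000, 1.598750]
Iteration 4:
  c_4 = (1.225000 + 1.598750)/2 = 1.411875
  f(c_4) = f(1.411875) = -0.361831
  f(a) × f(c) ≥ 0, new interval: [1.411875, 1.598750]
Iteration 5:
  c_5 = (1.411875 + 1.598750)/2 = 1.505313
  f(c_5) = f(1.505313) = 0.421612
  f(a) × f(c) < 0, new interval: [1.411875, 1.505313]

After 5 iteration(s), the approximation is c_5 = 1.505313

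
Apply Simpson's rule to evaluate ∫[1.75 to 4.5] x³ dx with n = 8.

f(x) = x³
a = 1.75, b = 4.5, n = 8
h = (b - a)/n = 0.343750

Simpson's rule: (h/3)[f(x₀) + 4f(x₁) + 2f(x₂) + ... + f(xₙ)]

x_0 = 1.7500, f(x_0) = 5.359375, coefficient = 1
x_1 = 2.0938, f(x_1) = 9.178558, coefficient = 4
x_2 = 2.4375, f(x_2) = 14.482178, coefficient = 2
x_3 = 2.7812, f(x_3) = 21.513947, coefficient = 4
x_4 = 3.1250, f(x_4) = 30.517578, coefficient = 2
x_5 = 3.4688, f(x_5) = 41.736786, coefficient = 4
x_6 = 3.8125, f(x_6) = 55.415283, coefficient = 2
x_7 = 4.1562, f(x_7) = 71.796783, coefficient = 4
x_8 = 4.5000, f(x_8) = 91.125000, coefficient = 1

I ≈ (0.343750/3) × 874.218750 = 100.170898
Exact value: 100.170898
Error: 0.000000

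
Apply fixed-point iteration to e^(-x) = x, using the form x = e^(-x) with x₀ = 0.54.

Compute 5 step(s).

Equation: e^(-x) = x
Fixed-point form: x = e^(-x)
x₀ = 0.54

x_1 = g(0.540000) = 0.582748
x_2 = g(0.582748) = 0.558362
x_3 = g(0.558362) = 0.572146
x_4 = g(0.572146) = 0.564313
x_5 = g(0.564313) = 0.568751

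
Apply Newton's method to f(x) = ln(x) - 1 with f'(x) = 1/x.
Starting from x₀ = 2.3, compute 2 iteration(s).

f(x) = ln(x) - 1
f'(x) = 1/x
x₀ = 2.3

Newton-Raphson formula: x_{n+1} = x_n - f(x_n)/f'(x_n)

Iteration 1:
  f(2.300000) = -0.167091
  f'(2.300000) = 0.434783
  x_1 = 2.300000 - (-0.167091)/0.434783 = 2.684309
Iteration 2:
  f(2.684309) = -0.012577
  f'(2.684309) = 0.372535
  x_2 = 2.684309 - (-0.012577)/0.372535 = 2.718069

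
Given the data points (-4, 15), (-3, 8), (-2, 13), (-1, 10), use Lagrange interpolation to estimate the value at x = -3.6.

Lagrange interpolation formula:
P(x) = Σ yᵢ × Lᵢ(x)
where Lᵢ(x) = Π_{j≠i} (x - xⱼ)/(xᵢ - xⱼ)

L_0(-3.6) = (-3.6 - (-3))/(-4 - (-3)) × (-3.6 - (-2))/(-4 - (-2)) × (-3.6 - (-1))/(-4 - (-1)) = 0.416000
L_1(-3.6) = (-3.6 - (-4))/(-3 - (-4)) × (-3.6 - (-2))/(-3 - (-2)) × (-3.6 - (-1))/(-3 - (-1)) = 0.832000
L_2(-3.6) = (-3.6 - (-4))/(-2 - (-4)) × (-3.6 - (-3))/(-2 - (-3)) × (-3.6 - (-1))/(-2 - (-1)) = -0.312000
L_3(-3.6) = (-3.6 - (-4))/(-1 - (-4)) × (-3.6 - (-3))/(-1 - (-3)) × (-3.6 - (-2))/(-1 - (-2)) = 0.064000

P(-3.6) = 15×L_0(-3.6) + 8×L_1(-3.6) + 13×L_2(-3.6) + 10×L_3(-3.6)
P(-3.6) = 9.480000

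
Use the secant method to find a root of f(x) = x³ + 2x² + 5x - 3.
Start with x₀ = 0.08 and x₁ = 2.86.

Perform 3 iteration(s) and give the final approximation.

f(x) = x³ + 2x² + 5x - 3
x₀ = 0.08, x₁ = 2.86

Secant formula: x_{n+1} = x_n - f(x_n)(x_n - x_{n-1})/(f(x_n) - f(x_{n-1}))

Iteration 1:
  f(0.080000) = -2.586688
  f(2.860000) = 51.052856
  x_2 = 2.860000 - 51.052856×(2.860000 - 0.080000)/(51.052856 - (-2.586688))
       = 0.214061
Iteration 2:
  f(2.860000) = 51.052856
  f(0.214061) = -1.828240
  x_3 = 0.214061 - (-1.828240)×(0.214061 - 2.860000)/(-1.828240 - 51.052856)
       = 0.305539
Iteration 3:
  f(0.214061) = -1.828240
  f(0.305539) = -1.257077
  x_4 = 0.305539 - (-1.257077)×(0.305539 - 0.214061)/(-1.257077 - (-1.828240))
       = 0.506871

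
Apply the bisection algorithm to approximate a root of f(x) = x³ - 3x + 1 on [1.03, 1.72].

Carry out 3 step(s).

f(x) = x³ - 3x + 1
Initial interval: [1.03, 1.72]

Iteration 1:
  c_1 = (1.030000 + 1.720000)/2 = 1.375000
  f(c_1) = f(1.375000) = -0.525391
  f(a) × f(c) ≥ 0, new interval: [1.375000, 1.720000]
Iteration 2:
  c_2 = (1.375000 + 1.720000)/2 = 1.547500
  f(c_2) = f(1.547500) = 0.063385
  f(a) × f(c) < 0, new interval: [1.375000, 1.547500]
Iteration 3:
  c_3 = (1.375000 + 1.547500)/2 = 1.461250
  f(c_3) = f(1.461250) = -0.263614
  f(a) × f(c) ≥ 0, new interval: [1.461250, 1.547500]

After 3 iteration(s), the approximation is c_3 = 1.461250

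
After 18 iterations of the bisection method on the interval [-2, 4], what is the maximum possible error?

Bisection error bound: |error| ≤ (b-a)/2^n
|error| ≤ (4 - (-2))/2^18 = 6/2^18
|error| ≤ 0.0000228882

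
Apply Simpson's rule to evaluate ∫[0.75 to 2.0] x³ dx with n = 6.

f(x) = x³
a = 0.75, b = 2.0, n = 6
h = (b - a)/n = 0.208333

Simpson's rule: (h/3)[f(x₀) + 4f(x₁) + 2f(x₂) + ... + f(xₙ)]

x_0 = 0.7500, f(x_0) = 0.421875, coefficient = 1
x_1 = 0.9583, f(x_1) = 0.880136, coefficient = 4
x_2 = 1.1667, f(x_2) = 1.587963, coefficient = 2
x_3 = 1.3750, f(x_3) = 2.599609, coefficient = 4
x_4 = 1.5833, f(x_4) = 3.969329, coefficient = 2
x_5 = 1.7917, f(x_5) = 5.751374, coefficient = 4
x_6 = 2.0000, f(x_6) = 8.000000, coefficient = 1

I ≈ (0.208333/3) × 56.460938 = 3.920898
Exact value: 3.920898
Error: 0.000000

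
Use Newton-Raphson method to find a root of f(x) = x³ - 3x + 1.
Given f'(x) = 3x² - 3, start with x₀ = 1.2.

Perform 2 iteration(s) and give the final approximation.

f(x) = x³ - 3x + 1
f'(x) = 3x² - 3
x₀ = 1.2

Newton-Raphson formula: x_{n+1} = x_n - f(x_n)/f'(x_n)

Iteration 1:
  f(1.200000) = -0.872000
  f'(1.200000) = 1.320000
  x_1 = 1.200000 - (-0.872000)/1.320000 = 1.860606
Iteration 2:
  f(1.860606) = 1.859330
  f'(1.860606) = 7.385565
  x_2 = 1.860606 - 1.859330/7.385565 = 1.608854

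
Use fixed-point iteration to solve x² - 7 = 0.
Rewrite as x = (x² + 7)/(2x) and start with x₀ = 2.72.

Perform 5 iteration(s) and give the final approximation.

Equation: x² - 7 = 0
Fixed-point form: x = (x² + 7)/(2x)
x₀ = 2.72

x_1 = g(2.720000) = 2.646765
x_2 = g(2.646765) = 2.645752
x_3 = g(2.645752) = 2.645751
x_4 = g(2.645751) = 2.645751
x_5 = g(2.645751) = 2.645751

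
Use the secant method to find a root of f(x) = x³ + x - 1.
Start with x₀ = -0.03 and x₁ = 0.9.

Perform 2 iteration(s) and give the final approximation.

f(x) = x³ + x - 1
x₀ = -0.03, x₁ = 0.9

Secant formula: x_{n+1} = x_n - f(x_n)(x_n - x_{n-1})/(f(x_n) - f(x_{n-1}))

Iteration 1:
  f(-0.030000) = -1.030027
  f(0.900000) = 0.629000
  x_2 = 0.900000 - 0.629000×(0.900000 - (-0.030000))/(0.629000 - (-1.030027))
       = 0.547402
Iteration 2:
  f(0.900000) = 0.629000
  f(0.547402) = -0.288570
  x_3 = 0.547402 - (-0.288570)×(0.547402 - 0.900000)/(-0.288570 - 0.629000)
       = 0.658292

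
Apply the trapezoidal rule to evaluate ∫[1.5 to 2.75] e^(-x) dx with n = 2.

f(x) = e^(-x)
a = 1.5, b = 2.75, n = 2
h = (b - a)/n = 0.625000

Trapezoidal rule: (h/2)[f(x₀) + 2f(x₁) + 2f(x₂) + ... + f(xₙ)]

x_0 = 1.5000, f(x_0) = 0.223130, coefficient = 1
x_1 = 2.1250, f(x_1) = 0.119433, coefficient = 2
x_2 = 2.7500, f(x_2) = 0.063928, coefficient = 1

I ≈ (0.625000/2) × 0.525924 = 0.164351
Exact value: 0.159202
Error: 0.005149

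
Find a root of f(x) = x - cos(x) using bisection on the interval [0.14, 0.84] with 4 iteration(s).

f(x) = x - cos(x)
Initial interval: [0.14, 0.84]

Iteration 1:
  c_1 = (0.140000 + 0.840000)/2 = 0.490000
  f(c_1) = f(0.490000) = -0.392333
  f(a) × f(c) ≥ 0, new interval: [0.490000, 0.840000]
Iteration 2:
  c_2 = (0.490000 + 0.840000)/2 = 0.665000
  f(c_2) = f(0.665000) = -0.121917
  f(a) × f(c) ≥ 0, new interval: [0.665000, 0.840000]
Iteration 3:
  c_3 = (0.665000 + 0.840000)/2 = 0.752500
  f(c_3) = f(0.752500) = 0.022518
  f(a) × f(c) < 0, new interval: [0.665000, 0.752500]
Iteration 4:
  c_4 = (0.665000 + 0.752500)/2 = 0.708750
  f(c_4) = f(0.708750) = -0.050426
  f(a) × f(c) ≥ 0, new interval: [0.708750, 0.752500]

After 4 iteration(s), the approximation is c_4 = 0.708750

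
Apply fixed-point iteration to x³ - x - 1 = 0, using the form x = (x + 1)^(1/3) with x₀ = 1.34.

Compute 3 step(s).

Equation: x³ - x - 1 = 0
Fixed-point form: x = (x + 1)^(1/3)
x₀ = 1.34

x_1 = g(1.340000) = 1.327614
x_2 = g(1.327614) = 1.325268
x_3 = g(1.325268) = 1.324822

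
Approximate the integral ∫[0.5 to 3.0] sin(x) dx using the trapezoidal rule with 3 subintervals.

f(x) = sin(x)
a = 0.5, b = 3.0, n = 3
h = (b - a)/n = 0.833333

Trapezoidal rule: (h/2)[f(x₀) + 2f(x₁) + 2f(x₂) + ... + f(xₙ)]

x_0 = 0.5000, f(x_0) = 0.479426, coefficient = 1
x_1 = 1.3333, f(x_1) = 0.971938, coefficient = 2
x_2 = 2.1667, f(x_2) = 0.827660, coefficient = 2
x_3 = 3.0000, f(x_3) = 0.141120, coefficient = 1

I ≈ (0.833333/2) × 4.219742 = 1.758226
Exact value: 1.867575
Error: 0.109349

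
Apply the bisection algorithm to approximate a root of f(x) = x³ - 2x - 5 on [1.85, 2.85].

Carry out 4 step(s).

f(x) = x³ - 2x - 5
Initial interval: [1.85, 2.85]

Iteration 1:
  c_1 = (1.850000 + 2.850000)/2 = 2.350000
  f(c_1) = f(2.350000) = 3.277875
  f(a) × f(c) < 0, new interval: [1.850000, 2.350000]
Iteration 2:
  c_2 = (1.850000 + 2.350000)/2 = 2.100000
  f(c_2) = f(2.100000) = 0.061000
  f(a) × f(c) < 0, new interval: [1.850000, 2.100000]
Iteration 3:
  c_3 = (1.850000 + 2.100000)/2 = 1.975000
  f(c_3) = f(1.975000) = -1.246266
  f(a) × f(c) ≥ 0, new interval: [1.975000, 2.100000]
Iteration 4:
  c_4 = (1.975000 + 2.100000)/2 = 2.037500
  f(c_4) = f(2.037500) = -0.616510
  f(a) × f(c) ≥ 0, new interval: [2.037500, 2.100000]

After 4 iteration(s), the approximation is c_4 = 2.037500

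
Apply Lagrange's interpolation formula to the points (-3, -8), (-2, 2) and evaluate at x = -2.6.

Lagrange interpolation formula:
P(x) = Σ yᵢ × Lᵢ(x)
where Lᵢ(x) = Π_{j≠i} (x - xⱼ)/(xᵢ - xⱼ)

L_0(-2.6) = (-2.6 - (-2))/(-3 - (-2)) = 0.600000
L_1(-2.6) = (-2.6 - (-3))/(-2 - (-3)) = 0.400000

P(-2.6) = (-8)×L_0(-2.6) + 2×L_1(-2.6)
P(-2.6) = -4.000000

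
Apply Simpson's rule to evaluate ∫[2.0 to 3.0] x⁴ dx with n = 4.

f(x) = x⁴
a = 2.0, b = 3.0, n = 4
h = (b - a)/n = 0.250000

Simpson's rule: (h/3)[f(x₀) + 4f(x₁) + 2f(x₂) + ... + f(xₙ)]

x_0 = 2.0000, f(x_0) = 16.000000, coefficient = 1
x_1 = 2.2500, f(x_1) = 25.628906, coefficient = 4
x_2 = 2.5000, f(x_2) = 39.062500, coefficient = 2
x_3 = 2.7500, f(x_3) = 57.191406, coefficient = 4
x_4 = 3.0000, f(x_4) = 81.000000, coefficient = 1

I ≈ (0.250000/3) × 506.406250 = 42.200521
Exact value: 42.200000
Error: 0.000521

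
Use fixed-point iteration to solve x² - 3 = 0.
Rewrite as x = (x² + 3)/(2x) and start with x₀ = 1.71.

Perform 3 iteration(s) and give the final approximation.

Equation: x² - 3 = 0
Fixed-point form: x = (x² + 3)/(2x)
x₀ = 1.71

x_1 = g(1.710000) = 1.732193
x_2 = g(1.732193) = 1.732051
x_3 = g(1.732051) = 1.732051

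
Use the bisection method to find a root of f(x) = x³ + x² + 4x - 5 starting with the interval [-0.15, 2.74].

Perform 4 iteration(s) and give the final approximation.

f(x) = x³ + x² + 4x - 5
Initial interval: [-0.15, 2.74]

Iteration 1:
  c_1 = (-0.150000 + 2.740000)/2 = 1.295000
  f(c_1) = f(1.295000) = 4.028772
  f(a) × f(c) < 0, new interval: [-0.150000, 1.295000]
Iteration 2:
  c_2 = (-0.150000 + 1.295000)/2 = 0.572500
  f(c_2) = f(0.572500) = -2.194603
  f(a) × f(c) ≥ 0, new interval: [0.572500, 1.295000]
Iteration 3:
  c_3 = (0.572500 + 1.295000)/2 = 0.933750
  f(c_3) = f(0.933750) = 0.421015
  f(a) × f(c) < 0, new interval: [0.572500, 0.933750]
Iteration 4:
  c_4 = (0.572500 + 0.933750)/2 = 0.753125
  f(c_4) = f(0.753125) = -0.993132
  f(a) × f(c) ≥ 0, new interval: [0.753125, 0.933750]

After 4 iteration(s), the approximation is c_4 = 0.753125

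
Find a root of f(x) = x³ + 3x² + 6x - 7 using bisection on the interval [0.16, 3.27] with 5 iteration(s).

f(x) = x³ + 3x² + 6x - 7
Initial interval: [0.16, 3.27]

Iteration 1:
  c_1 = (0.160000 + 3.270000)/2 = 1.715000
  f(c_1) = f(1.715000) = 17.157876
  f(a) × f(c) < 0, new interval: [0.160000, 1.715000]
Iteration 2:
  c_2 = (0.160000 + 1.715000)/2 = 0.937500
  f(c_2) = f(0.937500) = 2.085693
  f(a) × f(c) < 0, new interval: [0.160000, 0.937500]
Iteration 3:
  c_3 = (0.160000 + 0.937500)/2 = 0.548750
  f(c_3) = f(0.548750) = -2.638877
  f(a) × f(c) ≥ 0, new interval: [0.548750, 0.937500]
Iteration 4:
  c_4 = (0.548750 + 0.937500)/2 = 0.743125
  f(c_4) = f(0.743125) = -0.474166
  f(a) × f(c) ≥ 0, new interval: [0.743125, 0.937500]
Iteration 5:
  c_5 = (0.743125 + 0.937500)/2 = 0.840313
  f(c_5) = f(0.840313) = 0.753616
  f(a) × f(c) < 0, new interval: [0.743125, 0.840313]

After 5 iteration(s), the approximation is c_5 = 0.840313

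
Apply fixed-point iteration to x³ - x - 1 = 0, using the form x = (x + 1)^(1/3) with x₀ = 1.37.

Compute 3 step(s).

Equation: x³ - x - 1 = 0
Fixed-point form: x = (x + 1)^(1/3)
x₀ = 1.37

x_1 = g(1.370000) = 1.333264
x_2 = g(1.333264) = 1.326339
x_3 = g(1.326339) = 1.325026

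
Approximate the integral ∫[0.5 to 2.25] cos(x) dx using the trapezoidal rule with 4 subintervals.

f(x) = cos(x)
a = 0.5, b = 2.25, n = 4
h = (b - a)/n = 0.437500

Trapezoidal rule: (h/2)[f(x₀) + 2f(x₁) + 2f(x₂) + ... + f(xₙ)]

x_0 = 0.5000, f(x_0) = 0.877583, coefficient = 1
x_1 = 0.9375, f(x_1) = 0.591805, coefficient = 2
x_2 = 1.3750, f(x_2) = 0.194548, coefficient = 2
x_3 = 1.8125, f(x_3) = -0.239357, coefficient = 2
x_4 = 2.2500, f(x_4) = -0.628174, coefficient = 1

I ≈ (0.437500/2) × 1.343400 = 0.293869
Exact value: 0.298648
Error: 0.004779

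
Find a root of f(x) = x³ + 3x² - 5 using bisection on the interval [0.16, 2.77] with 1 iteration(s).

f(x) = x³ + 3x² - 5
Initial interval: [0.16, 2.77]

Iteration 1:
  c_1 = (0.160000 + 2.770000)/2 = 1.465000
  f(c_1) = f(1.465000) = 4.582895
  f(a) × f(c) < 0, new interval: [0.160000, 1.465000]

After 1 iteration(s), the approximation is c_1 = 1.465000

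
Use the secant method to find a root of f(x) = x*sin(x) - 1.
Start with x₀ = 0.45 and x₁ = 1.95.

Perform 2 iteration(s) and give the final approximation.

f(x) = x*sin(x) - 1
x₀ = 0.45, x₁ = 1.95

Secant formula: x_{n+1} = x_n - f(x_n)(x_n - x_{n-1})/(f(x_n) - f(x_{n-1}))

Iteration 1:
  f(0.450000) = -0.804266
  f(1.950000) = 0.811471
  x_2 = 1.950000 - 0.811471×(1.950000 - 0.450000)/(0.811471 - (-0.804266))
       = 1.196655
Iteration 2:
  f(1.950000) = 0.811471
  f(1.196655) = 0.113873
  x_3 = 1.196655 - 0.113873×(1.196655 - 1.950000)/(0.113873 - 0.811471)
       = 1.073683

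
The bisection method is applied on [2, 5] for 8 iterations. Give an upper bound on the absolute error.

Bisection error bound: |error| ≤ (b-a)/2^n
|error| ≤ (5 - 2)/2^8 = 3/2^8
|error| ≤ 0.0117187500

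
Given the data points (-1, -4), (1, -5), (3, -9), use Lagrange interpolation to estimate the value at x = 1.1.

Lagrange interpolation formula:
P(x) = Σ yᵢ × Lᵢ(x)
where Lᵢ(x) = Π_{j≠i} (x - xⱼ)/(xᵢ - xⱼ)

L_0(1.1) = (1.1 - 1)/(-1 - 1) × (1.1 - 3)/(-1 - 3) = -0.023750
L_1(1.1) = (1.1 - (-1))/(1 - (-1)) × (1.1 - 3)/(1 - 3) = 0.997500
L_2(1.1) = (1.1 - (-1))/(3 - (-1)) × (1.1 - 1)/(3 - 1) = 0.026250

P(1.1) = (-4)×L_0(1.1) + (-5)×L_1(1.1) + (-9)×L_2(1.1)
P(1.1) = -5.128750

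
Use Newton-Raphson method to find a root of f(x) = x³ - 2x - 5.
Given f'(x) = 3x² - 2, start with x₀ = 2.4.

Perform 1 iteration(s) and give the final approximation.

f(x) = x³ - 2x - 5
f'(x) = 3x² - 2
x₀ = 2.4

Newton-Raphson formula: x_{n+1} = x_n - f(x_n)/f'(x_n)

Iteration 1:
  f(2.400000) = 4.024000
  f'(2.400000) = 15.280000
  x_1 = 2.400000 - 4.024000/15.280000 = 2.136649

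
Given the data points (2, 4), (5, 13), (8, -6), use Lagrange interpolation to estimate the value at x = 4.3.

Lagrange interpolation formula:
P(x) = Σ yᵢ × Lᵢ(x)
where Lᵢ(x) = Π_{j≠i} (x - xⱼ)/(xᵢ - xⱼ)

L_0(4.3) = (4.3 - 5)/(2 - 5) × (4.3 - 8)/(2 - 8) = 0.143889
L_1(4.3) = (4.3 - 2)/(5 - 2) × (4.3 - 8)/(5 - 8) = 0.945556
L_2(4.3) = (4.3 - 2)/(8 - 2) × (4.3 - 5)/(8 - 5) = -0.089444

P(4.3) = 4×L_0(4.3) + 13×L_1(4.3) + (-6)×L_2(4.3)
P(4.3) = 13.404444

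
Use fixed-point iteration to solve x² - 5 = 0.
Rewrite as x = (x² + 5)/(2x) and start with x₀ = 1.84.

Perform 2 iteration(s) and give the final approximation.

Equation: x² - 5 = 0
Fixed-point form: x = (x² + 5)/(2x)
x₀ = 1.84

x_1 = g(1.840000) = 2.278696
x_2 = g(2.278696) = 2.236467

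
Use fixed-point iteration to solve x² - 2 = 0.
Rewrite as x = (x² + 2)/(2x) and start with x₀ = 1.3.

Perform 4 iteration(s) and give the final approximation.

Equation: x² - 2 = 0
Fixed-point form: x = (x² + 2)/(2x)
x₀ = 1.3

x_1 = g(1.300000) = 1.419231
x_2 = g(1.419231) = 1.414222
x_3 = g(1.414222) = 1.414214
x_4 = g(1.414214) = 1.414214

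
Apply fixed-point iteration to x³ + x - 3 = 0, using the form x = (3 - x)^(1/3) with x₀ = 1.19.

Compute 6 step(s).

Equation: x³ + x - 3 = 0
Fixed-point form: x = (3 - x)^(1/3)
x₀ = 1.19

x_1 = g(1.190000) = 1.218689
x_2 = g(1.218689) = 1.212216
x_3 = g(1.212216) = 1.213682
x_4 = g(1.213682) = 1.213350
x_5 = g(1.213350) = 1.213426
x_6 = g(1.213426) = 1.213409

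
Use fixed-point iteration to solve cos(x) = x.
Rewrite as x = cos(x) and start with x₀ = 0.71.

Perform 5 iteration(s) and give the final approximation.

Equation: cos(x) = x
Fixed-point form: x = cos(x)
x₀ = 0.71

x_1 = g(0.710000) = 0.758362
x_2 = g(0.758362) = 0.725964
x_3 = g(0.725964) = 0.747860
x_4 = g(0.747860) = 0.733146
x_5 = g(0.733146) = 0.743073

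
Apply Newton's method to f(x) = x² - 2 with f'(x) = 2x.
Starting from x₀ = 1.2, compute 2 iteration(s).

f(x) = x² - 2
f'(x) = 2x
x₀ = 1.2

Newton-Raphson formula: x_{n+1} = x_n - f(x_n)/f'(x_n)

Iteration 1:
  f(1.200000) = -0.560000
  f'(1.200000) = 2.400000
  x_1 = 1.200000 - (-0.560000)/2.400000 = 1.433333
Iteration 2:
  f(1.433333) = 0.054444
  f'(1.433333) = 2.866667
  x_2 = 1.433333 - 0.054444/2.866667 = 1.414341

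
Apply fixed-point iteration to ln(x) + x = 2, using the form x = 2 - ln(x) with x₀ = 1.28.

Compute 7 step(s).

Equation: ln(x) + x = 2
Fixed-point form: x = 2 - ln(x)
x₀ = 1.28

x_1 = g(1.280000) = 1.753140
x_2 = g(1.753140) = 1.438592
x_3 = g(1.438592) = 1.636335
x_4 = g(1.636335) = 1.507541
x_5 = g(1.507541) = 1.589520
x_6 = g(1.589520) = 1.536568
x_7 = g(1.536568) = 1.570449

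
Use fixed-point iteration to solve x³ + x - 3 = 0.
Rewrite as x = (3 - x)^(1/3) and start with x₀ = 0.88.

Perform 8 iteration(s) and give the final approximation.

Equation: x³ + x - 3 = 0
Fixed-point form: x = (3 - x)^(1/3)
x₀ = 0.88

x_1 = g(0.880000) = 1.284632
x_2 = g(1.284632) = 1.197069
x_3 = g(1.197069) = 1.217100
x_4 = g(1.217100) = 1.212576
x_5 = g(1.212576) = 1.213601
x_6 = g(1.213601) = 1.213369
x_7 = g(1.213369) = 1.213421
x_8 = g(1.213421) = 1.213409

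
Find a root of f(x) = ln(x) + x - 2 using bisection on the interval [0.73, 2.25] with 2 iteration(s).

f(x) = ln(x) + x - 2
Initial interval: [0.73, 2.25]

Iteration 1:
  c_1 = (0.730000 + 2.250000)/2 = 1.490000
  f(c_1) = f(1.490000) = -0.111224
  f(a) × f(c) ≥ 0, new interval: [1.490000, 2.250000]
Iteration 2:
  c_2 = (1.490000 + 2.250000)/2 = 1.870000
  f(c_2) = f(1.870000) = 0.495938
  f(a) × f(c) < 0, new interval: [1.490000, 1.870000]

After 2 iteration(s), the approximation is c_2 = 1.870000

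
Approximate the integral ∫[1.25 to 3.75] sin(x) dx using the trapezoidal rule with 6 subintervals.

f(x) = sin(x)
a = 1.25, b = 3.75, n = 6
h = (b - a)/n = 0.416667

Trapezoidal rule: (h/2)[f(x₀) + 2f(x₁) + 2f(x₂) + ... + f(xₙ)]

x_0 = 1.2500, f(x_0) = 0.948985, coefficient = 1
x_1 = 1.6667, f(x_1) = 0.995408, coefficient = 2
x_2 = 2.0833, f(x_2) = 0.871503, coefficient = 2
x_3 = 2.5000, f(x_3) = 0.598472, coefficient = 2
x_4 = 2.9167, f(x_4) = 0.223034, coefficient = 2
x_5 = 3.3333, f(x_5) = -0.190568, coefficient = 2
x_6 = 3.7500, f(x_6) = -0.571561, coefficient = 1

I ≈ (0.416667/2) × 5.373122 = 1.119400
Exact value: 1.135882
Error: 0.016481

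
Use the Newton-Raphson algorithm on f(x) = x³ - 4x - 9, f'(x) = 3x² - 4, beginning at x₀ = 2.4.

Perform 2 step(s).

f(x) = x³ - 4x - 9
f'(x) = 3x² - 4
x₀ = 2.4

Newton-Raphson formula: x_{n+1} = x_n - f(x_n)/f'(x_n)

Iteration 1:
  f(2.400000) = -4.776000
  f'(2.400000) = 13.280000
  x_1 = 2.400000 - (-4.776000)/13.280000 = 2.759639
Iteration 2:
  f(2.759639) = 0.977763
  f'(2.759639) = 18.846815
  x_2 = 2.759639 - 0.977763/18.846815 = 2.707759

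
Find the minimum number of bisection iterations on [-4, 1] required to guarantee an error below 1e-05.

We need (b-a)/2^n ≤ 1e-05
(1 - (-4))/2^n ≤ 1e-05
5/2^n ≤ 1e-05
2^n ≥ 500000
n ≥ log₂(500000) = 18.93
n ≥ 19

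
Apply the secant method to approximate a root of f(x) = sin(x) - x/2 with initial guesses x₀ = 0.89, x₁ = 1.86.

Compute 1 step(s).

f(x) = sin(x) - x/2
x₀ = 0.89, x₁ = 1.86

Secant formula: x_{n+1} = x_n - f(x_n)(x_n - x_{n-1})/(f(x_n) - f(x_{n-1}))

Iteration 1:
  f(0.890000) = 0.332072
  f(1.860000) = 0.028471
  x_2 = 1.860000 - 0.028471×(1.860000 - 0.890000)/(0.028471 - 0.332072)
       = 1.950965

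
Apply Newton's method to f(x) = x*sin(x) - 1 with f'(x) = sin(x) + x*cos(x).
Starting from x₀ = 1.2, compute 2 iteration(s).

f(x) = x*sin(x) - 1
f'(x) = sin(x) + x*cos(x)
x₀ = 1.2

Newton-Raphson formula: x_{n+1} = x_n - f(x_n)/f'(x_n)

Iteration 1:
  f(1.200000) = 0.118447
  f'(1.200000) = 1.366868
  x_1 = 1.200000 - 0.118447/1.366868 = 1.113344
Iteration 2:
  f(1.113344) = -0.001129
  f'(1.113344) = 1.388904
  x_2 = 1.113344 - (-0.001129)/1.388904 = 1.114157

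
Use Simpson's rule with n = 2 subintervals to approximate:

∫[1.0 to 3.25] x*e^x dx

f(x) = x*e^x
a = 1.0, b = 3.25, n = 2
h = (b - a)/n = 1.125000

Simpson's rule: (h/3)[f(x₀) + 4f(x₁) + 2f(x₂) + ... + f(xₙ)]

x_0 = 1.0000, f(x_0) = 2.718282, coefficient = 1
x_1 = 2.1250, f(x_1) = 17.792407, coefficient = 4
x_2 = 3.2500, f(x_2) = 83.818605, coefficient = 1

I ≈ (1.125000/3) × 157.706515 = 59.139943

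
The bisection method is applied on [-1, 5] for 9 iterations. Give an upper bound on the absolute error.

Bisection error bound: |error| ≤ (b-a)/2^n
|error| ≤ (5 - (-1))/2^9 = 6/2^9
|error| ≤ 0.0117187500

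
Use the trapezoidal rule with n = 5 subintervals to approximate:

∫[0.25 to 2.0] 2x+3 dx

f(x) = 2x+3
a = 0.25, b = 2.0, n = 5
h = (b - a)/n = 0.350000

Trapezoidal rule: (h/2)[f(x₀) + 2f(x₁) + 2f(x₂) + ... + f(xₙ)]

x_0 = 0.2500, f(x_0) = 3.500000, coefficient = 1
x_1 = 0.6000, f(x_1) = 4.200000, coefficient = 2
x_2 = 0.9500, f(x_2) = 4.900000, coefficient = 2
x_3 = 1.3000, f(x_3) = 5.600000, coefficient = 2
x_4 = 1.6500, f(x_4) = 6.300000, coefficient = 2
x_5 = 2.0000, f(x_5) = 7.000000, coefficient = 1

I ≈ (0.350000/2) × 52.500000 = 9.187500
Exact value: 9.187500
Error: 0.000000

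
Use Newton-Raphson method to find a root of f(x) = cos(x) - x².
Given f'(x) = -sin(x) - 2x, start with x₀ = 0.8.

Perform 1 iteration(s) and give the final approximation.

f(x) = cos(x) - x²
f'(x) = -sin(x) - 2x
x₀ = 0.8

Newton-Raphson formula: x_{n+1} = x_n - f(x_n)/f'(x_n)

Iteration 1:
  f(0.800000) = 0.056707
  f'(0.800000) = -2.317356
  x_1 = 0.800000 - 0.056707/(-2.317356) = 0.824470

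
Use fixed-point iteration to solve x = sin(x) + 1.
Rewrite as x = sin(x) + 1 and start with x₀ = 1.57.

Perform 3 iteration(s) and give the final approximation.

Equation: x = sin(x) + 1
Fixed-point form: x = sin(x) + 1
x₀ = 1.57

x_1 = g(1.570000) = 2.000000
x_2 = g(2.000000) = 1.909298
x_3 = g(1.909298) = 1.943253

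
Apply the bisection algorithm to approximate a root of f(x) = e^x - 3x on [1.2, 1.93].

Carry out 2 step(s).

f(x) = e^x - 3x
Initial interval: [1.2, 1.93]

Iteration 1:
  c_1 = (1.200000 + 1.930000)/2 = 1.565000
  f(c_1) = f(1.565000) = 0.087675
  f(a) × f(c) < 0, new interval: [1.200000, 1.565000]
Iteration 2:
  c_2 = (1.200000 + 1.565000)/2 = 1.382500
  f(c_2) = f(1.382500) = -0.162649
  f(a) × f(c) ≥ 0, new interval: [1.382500, 1.565000]

After 2 iteration(s), the approximation is c_2 = 1.382500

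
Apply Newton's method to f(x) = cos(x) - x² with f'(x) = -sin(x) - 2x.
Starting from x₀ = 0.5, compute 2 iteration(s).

f(x) = cos(x) - x²
f'(x) = -sin(x) - 2x
x₀ = 0.5

Newton-Raphson formula: x_{n+1} = x_n - f(x_n)/f'(x_n)

Iteration 1:
  f(0.500000) = 0.627583
  f'(0.500000) = -1.479426
  x_1 = 0.500000 - 0.627583/(-1.479426) = 0.924207
Iteration 2:
  f(0.924207) = -0.251691
  f'(0.924207) = -2.646557
  x_2 = 0.924207 - (-0.251691)/(-2.646557) = 0.829106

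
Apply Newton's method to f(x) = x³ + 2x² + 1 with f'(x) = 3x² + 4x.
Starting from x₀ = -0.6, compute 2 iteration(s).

f(x) = x³ + 2x² + 1
f'(x) = 3x² + 4x
x₀ = -0.6

Newton-Raphson formula: x_{n+1} = x_n - f(x_n)/f'(x_n)

Iteration 1:
  f(-0.600000) = 1.504000
  f'(-0.600000) = -1.320000
  x_1 = -0.600000 - 1.504000/(-1.320000) = 0.539394
Iteration 2:
  f(0.539394) = 1.738826
  f'(0.539394) = 3.030413
  x_2 = 0.539394 - 1.738826/3.030413 = -0.034398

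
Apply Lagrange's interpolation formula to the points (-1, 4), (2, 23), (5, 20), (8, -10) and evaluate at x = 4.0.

Lagrange interpolation formula:
P(x) = Σ yᵢ × Lᵢ(x)
where Lᵢ(x) = Π_{j≠i} (x - xⱼ)/(xᵢ - xⱼ)

L_0(4.0) = (4.0 - 2)/(-1 - 2) × (4.0 - 5)/(-1 - 5) × (4.0 - 8)/(-1 - 8) = -0.049383
L_1(4.0) = (4.0 - (-1))/(2 - (-1)) × (4.0 - 5)/(2 - 5) × (4.0 - 8)/(2 - 8) = 0.370370
L_2(4.0) = (4.0 - (-1))/(5 - (-1)) × (4.0 - 2)/(5 - 2) × (4.0 - 8)/(5 - 8) = 0.740741
L_3(4.0) = (4.0 - (-1))/(8 - (-1)) × (4.0 - 2)/(8 - 2) × (4.0 - 5)/(8 - 5) = -0.061728

P(4.0) = 4×L_0(4.0) + 23×L_1(4.0) + 20×L_2(4.0) + (-10)×L_3(4.0)
P(4.0) = 23.753086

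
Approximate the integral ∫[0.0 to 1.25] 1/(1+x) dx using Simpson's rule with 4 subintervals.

f(x) = 1/(1+x)
a = 0.0, b = 1.25, n = 4
h = (b - a)/n = 0.312500

Simpson's rule: (h/3)[f(x₀) + 4f(x₁) + 2f(x₂) + ... + f(xₙ)]

x_0 = 0.0000, f(x_0) = 1.000000, coefficient = 1
x_1 = 0.3125, f(x_1) = 0.761905, coefficient = 4
x_2 = 0.6250, f(x_2) = 0.615385, coefficient = 2
x_3 = 0.9375, f(x_3) = 0.516129, coefficient = 4
x_4 = 1.2500, f(x_4) = 0.444444, coefficient = 1

I ≈ (0.312500/3) × 7.787349 = 0.811182
Exact value: 0.810930
Error: 0.000252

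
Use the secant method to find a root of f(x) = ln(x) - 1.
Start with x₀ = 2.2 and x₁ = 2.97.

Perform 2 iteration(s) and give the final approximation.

f(x) = ln(x) - 1
x₀ = 2.2, x₁ = 2.97

Secant formula: x_{n+1} = x_n - f(x_n)(x_n - x_{n-1})/(f(x_n) - f(x_{n-1}))

Iteration 1:
  f(2.200000) = -0.211543
  f(2.970000) = 0.088562
  x_2 = 2.970000 - 0.088562×(2.970000 - 2.200000)/(0.088562 - (-0.211543))
       = 2.742770
Iteration 2:
  f(2.970000) = 0.088562
  f(2.742770) = 0.008968
  x_3 = 2.742770 - 0.008968×(2.742770 - 2.970000)/(0.008968 - 0.088562)
       = 2.717166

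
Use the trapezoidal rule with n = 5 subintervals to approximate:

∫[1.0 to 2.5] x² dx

f(x) = x²
a = 1.0, b = 2.5, n = 5
h = (b - a)/n = 0.300000

Trapezoidal rule: (h/2)[f(x₀) + 2f(x₁) + 2f(x₂) + ... + f(xₙ)]

x_0 = 1.0000, f(x_0) = 1.000000, coefficient = 1
x_1 = 1.3000, f(x_1) = 1.690000, coefficient = 2
x_2 = 1.6000, f(x_2) = 2.560000, coefficient = 2
x_3 = 1.9000, f(x_3) = 3.610000, coefficient = 2
x_4 = 2.2000, f(x_4) = 4.840000, coefficient = 2
x_5 = 2.5000, f(x_5) = 6.250000, coefficient = 1

I ≈ (0.300000/2) × 32.650000 = 4.897500
Exact value: 4.875000
Error: 0.022500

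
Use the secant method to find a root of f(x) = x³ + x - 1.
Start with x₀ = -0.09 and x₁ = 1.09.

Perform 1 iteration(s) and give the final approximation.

f(x) = x³ + x - 1
x₀ = -0.09, x₁ = 1.09

Secant formula: x_{n+1} = x_n - f(x_n)(x_n - x_{n-1})/(f(x_n) - f(x_{n-1}))

Iteration 1:
  f(-0.090000) = -1.090729
  f(1.090000) = 1.385029
  x_2 = 1.090000 - 1.385029×(1.090000 - (-0.090000))/(1.385029 - (-1.090729))
       = 0.429865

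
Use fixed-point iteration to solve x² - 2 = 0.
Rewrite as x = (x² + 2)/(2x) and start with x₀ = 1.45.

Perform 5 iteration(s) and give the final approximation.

Equation: x² - 2 = 0
Fixed-point form: x = (x² + 2)/(2x)
x₀ = 1.45

x_1 = g(1.450000) = 1.414655
x_2 = g(1.414655) = 1.414214
x_3 = g(1.414214) = 1.414214
x_4 = g(1.414214) = 1.414214
x_5 = g(1.414214) = 1.414214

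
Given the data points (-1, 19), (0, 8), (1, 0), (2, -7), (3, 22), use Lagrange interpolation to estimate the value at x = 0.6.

Lagrange interpolation formula:
P(x) = Σ yᵢ × Lᵢ(x)
where Lᵢ(x) = Π_{j≠i} (x - xⱼ)/(xᵢ - xⱼ)

L_0(0.6) = (0.6 - 0)/(-1 - 0) × (0.6 - 1)/(-1 - 1) × (0.6 - 2)/(-1 - 2) × (0.6 - 3)/(-1 - 3) = -0.033600
L_1(0.6) = (0.6 - (-1))/(0 - (-1)) × (0.6 - 1)/(0 - 1) × (0.6 - 2)/(0 - 2) × (0.6 - 3)/(0 - 3) = 0.358400
L_2(0.6) = (0.6 - (-1))/(1 - (-1)) × (0.6 - 0)/(1 - 0) × (0.6 - 2)/(1 - 2) × (0.6 - 3)/(1 - 3) = 0.806400
L_3(0.6) = (0.6 - (-1))/(2 - (-1)) × (0.6 - 0)/(2 - 0) × (0.6 - 1)/(2 - 1) × (0.6 - 3)/(2 - 3) = -0.153600
L_4(0.6) = (0.6 - (-1))/(3 - (-1)) × (0.6 - 0)/(3 - 0) × (0.6 - 1)/(3 - 1) × (0.6 - 2)/(3 - 2) = 0.022400

P(0.6) = 19×L_0(0.6) + 8×L_1(0.6) + 0×L_2(0.6) + (-7)×L_3(0.6) + 22×L_4(0.6)
P(0.6) = 3.796800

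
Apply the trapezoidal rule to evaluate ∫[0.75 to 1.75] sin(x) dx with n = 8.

f(x) = sin(x)
a = 0.75, b = 1.75, n = 8
h = (b - a)/n = 0.125000

Trapezoidal rule: (h/2)[f(x₀) + 2f(x₁) + 2f(x₂) + ... + f(xₙ)]

x_0 = 0.7500, f(x_0) = 0.681639, coefficient = 1
x_1 = 0.8750, f(x_1) = 0.767544, coefficient = 2
x_2 = 1.0000, f(x_2) = 0.841471, coefficient = 2
x_3 = 1.1250, f(x_3) = 0.902268, coefficient = 2
x_4 = 1.2500, f(x_4) = 0.948985, coefficient = 2
x_5 = 1.3750, f(x_5) = 0.980893, coefficient = 2
x_6 = 1.5000, f(x_6) = 0.997495, coefficient = 2
x_7 = 1.6250, f(x_7) = 0.998531, coefficient = 2
x_8 = 1.7500, f(x_8) = 0.983986, coefficient = 1

I ≈ (0.125000/2) × 14.539997 = 0.908750
Exact value: 0.909935
Error: 0.001185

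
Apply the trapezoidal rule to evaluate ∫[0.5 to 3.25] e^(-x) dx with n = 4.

f(x) = e^(-x)
a = 0.5, b = 3.25, n = 4
h = (b - a)/n = 0.687500

Trapezoidal rule: (h/2)[f(x₀) + 2f(x₁) + 2f(x₂) + ... + f(xₙ)]

x_0 = 0.5000, f(x_0) = 0.606531, coefficient = 1
x_1 = 1.1875, f(x_1) = 0.304983, coefficient = 2
x_2 = 1.8750, f(x_2) = 0.153355, coefficient = 2
x_3 = 2.5625, f(x_3) = 0.077112, coefficient = 2
x_4 = 3.2500, f(x_4) = 0.038774, coefficient = 1

I ≈ (0.687500/2) × 1.716204 = 0.589945
Exact value: 0.567756
Error: 0.022189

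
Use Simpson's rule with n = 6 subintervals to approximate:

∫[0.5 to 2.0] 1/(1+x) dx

f(x) = 1/(1+x)
a = 0.5, b = 2.0, n = 6
h = (b - a)/n = 0.250000

Simpson's rule: (h/3)[f(x₀) + 4f(x₁) + 2f(x₂) + ... + f(xₙ)]

x_0 = 0.5000, f(x_0) = 0.666667, coefficient = 1
x_1 = 0.7500, f(x_1) = 0.571429, coefficient = 4
x_2 = 1.0000, f(x_2) = 0.500000, coefficient = 2
x_3 = 1.2500, f(x_3) = 0.444444, coefficient = 4
x_4 = 1.5000, f(x_4) = 0.400000, coefficient = 2
x_5 = 1.7500, f(x_5) = 0.363636, coefficient = 4
x_6 = 2.0000, f(x_6) = 0.333333, coefficient = 1

I ≈ (0.250000/3) × 8.318038 = 0.693170
Exact value: 0.693147
Error: 0.000023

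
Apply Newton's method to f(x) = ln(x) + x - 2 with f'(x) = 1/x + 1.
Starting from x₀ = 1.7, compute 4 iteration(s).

f(x) = ln(x) + x - 2
f'(x) = 1/x + 1
x₀ = 1.7

Newton-Raphson formula: x_{n+1} = x_n - f(x_n)/f'(x_n)

Iteration 1:
  f(1.700000) = 0.230628
  f'(1.700000) = 1.588235
  x_1 = 1.700000 - 0.230628/1.588235 = 1.554790
Iteration 2:
  f(1.554790) = -0.003870
  f'(1.554790) = 1.643174
  x_2 = 1.554790 - (-0.003870)/1.643174 = 1.557145
Iteration 3:
  f(1.557145) = -0.000001
  f'(1.557145) = 1.642201
  x_3 = 1.557145 - (-0.000001)/1.642201 = 1.557146
Iteration 4:
  f(1.557146) = 0.000000
  f'(1.557146) = 1.642201
  x_4 = 1.557146 - 0.000000/1.642201 = 1.557146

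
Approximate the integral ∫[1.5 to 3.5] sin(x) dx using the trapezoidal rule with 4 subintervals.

f(x) = sin(x)
a = 1.5, b = 3.5, n = 4
h = (b - a)/n = 0.500000

Trapezoidal rule: (h/2)[f(x₀) + 2f(x₁) + 2f(x₂) + ... + f(xₙ)]

x_0 = 1.5000, f(x_0) = 0.997495, coefficient = 1
x_1 = 2.0000, f(x_1) = 0.909297, coefficient = 2
x_2 = 2.5000, f(x_2) = 0.598472, coefficient = 2
x_3 = 3.0000, f(x_3) = 0.141120, coefficient = 2
x_4 = 3.5000, f(x_4) = -0.350783, coefficient = 1

I ≈ (0.500000/2) × 3.944491 = 0.986123
Exact value: 1.007194
Error: 0.021071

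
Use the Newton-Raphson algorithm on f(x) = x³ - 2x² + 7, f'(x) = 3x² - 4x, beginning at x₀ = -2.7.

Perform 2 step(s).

f(x) = x³ - 2x² + 7
f'(x) = 3x² - 4x
x₀ = -2.7

Newton-Raphson formula: x_{n+1} = x_n - f(x_n)/f'(x_n)

Iteration 1:
  f(-2.700000) = -27.263000
  f'(-2.700000) = 32.670000
  x_1 = -2.700000 - (-27.263000)/32.670000 = -1.865504
Iteration 2:
  f(-1.865504) = -6.452352
  f'(-1.865504) = 17.902324
  x_2 = -1.865504 - (-6.452352)/17.902324 = -1.505084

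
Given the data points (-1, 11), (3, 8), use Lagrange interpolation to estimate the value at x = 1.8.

Lagrange interpolation formula:
P(x) = Σ yᵢ × Lᵢ(x)
where Lᵢ(x) = Π_{j≠i} (x - xⱼ)/(xᵢ - xⱼ)

L_0(1.8) = (1.8 - 3)/(-1 - 3) = 0.300000
L_1(1.8) = (1.8 - (-1))/(3 - (-1)) = 0.700000

P(1.8) = 11×L_0(1.8) + 8×L_1(1.8)
P(1.8) = 8.900000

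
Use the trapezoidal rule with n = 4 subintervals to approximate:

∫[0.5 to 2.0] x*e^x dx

f(x) = x*e^x
a = 0.5, b = 2.0, n = 4
h = (b - a)/n = 0.375000

Trapezoidal rule: (h/2)[f(x₀) + 2f(x₁) + 2f(x₂) + ... + f(xₙ)]

x_0 = 0.5000, f(x_0) = 0.824361, coefficient = 1
x_1 = 0.8750, f(x_1) = 2.099016, coefficient = 2
x_2 = 1.2500, f(x_2) = 4.362929, coefficient = 2
x_3 = 1.6250, f(x_3) = 8.252431, coefficient = 2
x_4 = 2.0000, f(x_4) = 14.778112, coefficient = 1

I ≈ (0.375000/2) × 45.031224 = 8.443354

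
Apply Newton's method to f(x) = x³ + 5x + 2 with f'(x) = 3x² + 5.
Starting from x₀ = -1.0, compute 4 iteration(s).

f(x) = x³ + 5x + 2
f'(x) = 3x² + 5
x₀ = -1.0

Newton-Raphson formula: x_{n+1} = x_n - f(x_n)/f'(x_n)

Iteration 1:
  f(-1.000000) = -4.000000
  f'(-1.000000) = 8.000000
  x_1 = -1.000000 - (-4.000000)/8.000000 = -0.500000
Iteration 2:
  f(-0.500000) = -0.625000
  f'(-0.500000) = 5.750000
  x_2 = -0.500000 - (-0.625000)/5.750000 = -0.391304
Iteration 3:
  f(-0.391304) = -0.016438
  f'(-0.391304) = 5.459357
  x_3 = -0.391304 - (-0.016438)/5.459357 = -0.388293
Iteration 4:
  f(-0.388293) = -0.000011
  f'(-0.388293) = 5.452315
  x_4 = -0.388293 - (-0.000011)/5.452315 = -0.388291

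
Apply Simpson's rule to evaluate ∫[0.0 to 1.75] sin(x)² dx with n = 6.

f(x) = sin(x)²
a = 0.0, b = 1.75, n = 6
h = (b - a)/n = 0.291667

Simpson's rule: (h/3)[f(x₀) + 4f(x₁) + 2f(x₂) + ... + f(xₙ)]

x_0 = 0.0000, f(x_0) = 0.000000, coefficient = 1
x_1 = 0.2917, f(x_1) = 0.082684, coefficient = 4
x_2 = 0.5833, f(x_2) = 0.303391, coefficient = 2
x_3 = 0.8750, f(x_3) = 0.589123, coefficient = 4
x_4 = 1.1667, f(x_4) = 0.845379, coefficient = 2
x_5 = 1.4583, f(x_5) = 0.987405, coefficient = 4
x_6 = 1.7500, f(x_6) = 0.968228, coefficient = 1

I ≈ (0.291667/3) × 9.902619 = 0.962755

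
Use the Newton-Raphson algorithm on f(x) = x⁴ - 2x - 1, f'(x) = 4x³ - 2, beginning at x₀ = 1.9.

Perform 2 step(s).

f(x) = x⁴ - 2x - 1
f'(x) = 4x³ - 2
x₀ = 1.9

Newton-Raphson formula: x_{n+1} = x_n - f(x_n)/f'(x_n)

Iteration 1:
  f(1.900000) = 8.232100
  f'(1.900000) = 25.436000
  x_1 = 1.900000 - 8.232100/25.436000 = 1.576360
Iteration 2:
  f(1.576360) = 2.022066
  f'(1.576360) = 13.668465
  x_2 = 1.576360 - 2.022066/13.668465 = 1.428424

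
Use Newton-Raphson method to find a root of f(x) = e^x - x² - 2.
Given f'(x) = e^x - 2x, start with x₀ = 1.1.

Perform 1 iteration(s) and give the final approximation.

f(x) = e^x - x² - 2
f'(x) = e^x - 2x
x₀ = 1.1

Newton-Raphson formula: x_{n+1} = x_n - f(x_n)/f'(x_n)

Iteration 1:
  f(1.100000) = -0.205834
  f'(1.100000) = 0.804166
  x_1 = 1.100000 - (-0.205834)/0.804166 = 1.355960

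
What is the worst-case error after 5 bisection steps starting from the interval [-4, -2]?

Bisection error bound: |error| ≤ (b-a)/2^n
|error| ≤ (-2 - (-4))/2^5 = 2/2^5
|error| ≤ 0.0625000000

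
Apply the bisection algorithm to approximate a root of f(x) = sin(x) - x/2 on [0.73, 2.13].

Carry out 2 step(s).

f(x) = sin(x) - x/2
Initial interval: [0.73, 2.13]

Iteration 1:
  c_1 = (0.730000 + 2.130000)/2 = 1.430000
  f(c_1) = f(1.430000) = 0.275105
  f(a) × f(c) ≥ 0, new interval: [1.430000, 2.130000]
Iteration 2:
  c_2 = (1.430000 + 2.130000)/2 = 1.780000
  f(c_2) = f(1.780000) = 0.088197
  f(a) × f(c) ≥ 0, new interval: [1.780000, 2.130000]

After 2 iteration(s), the approximation is c_2 = 1.780000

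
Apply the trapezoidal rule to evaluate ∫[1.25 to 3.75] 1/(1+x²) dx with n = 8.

f(x) = 1/(1+x²)
a = 1.25, b = 3.75, n = 8
h = (b - a)/n = 0.312500

Trapezoidal rule: (h/2)[f(x₀) + 2f(x₁) + 2f(x₂) + ... + f(xₙ)]

x_0 = 1.2500, f(x_0) = 0.390244, coefficient = 1
x_1 = 1.5625, f(x_1) = 0.290579, coefficient = 2
x_2 = 1.8750, f(x_2) = 0.221453, coefficient = 2
x_3 = 2.1875, f(x_3) = 0.172856, coefficient = 2
x_4 = 2.5000, f(x_4) = 0.137931, coefficient = 2
x_5 = 2.8125, f(x_5) = 0.112231, coefficient = 2
x_6 = 3.1250, f(x_6) = 0.092888, coefficient = 2
x_7 = 3.4375, f(x_7) = 0.078025, coefficient = 2
x_8 = 3.7500, f(x_8) = 0.066390, coefficient = 1

I ≈ (0.312500/2) × 2.668562 = 0.416963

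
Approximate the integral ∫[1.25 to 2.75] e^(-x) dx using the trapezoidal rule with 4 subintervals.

f(x) = e^(-x)
a = 1.25, b = 2.75, n = 4
h = (b - a)/n = 0.375000

Trapezoidal rule: (h/2)[f(x₀) + 2f(x₁) + 2f(x₂) + ... + f(xₙ)]

x_0 = 1.2500, f(x_0) = 0.286505, coefficient = 1
x_1 = 1.6250, f(x_1) = 0.196912, coefficient = 2
x_2 = 2.0000, f(x_2) = 0.135335, coefficient = 2
x_3 = 2.3750, f(x_3) = 0.093014, coefficient = 2
x_4 = 2.7500, f(x_4) = 0.063928, coefficient = 1

I ≈ (0.375000/2) × 1.200956 = 0.225179
Exact value: 0.222577
Error: 0.002602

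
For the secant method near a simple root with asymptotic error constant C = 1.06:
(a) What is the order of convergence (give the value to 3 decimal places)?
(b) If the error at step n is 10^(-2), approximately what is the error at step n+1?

(a) Secant method has superlinear convergence with order φ = (1+√5)/2 ≈ 1.618.
    This means |e_{n+1}| ≈ C|e_n|^1.618.

(b) With |e_n| = 10^(-2) and C = 1.06:
    |e_{n+1}| ≈ 1.06 × (10^(-2))^1.618 = 1.06 × 10^(-3.24)

(a) ≈ 1.618 (golden ratio); (b) |e_{n+1}| ≈ 6.155e-04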